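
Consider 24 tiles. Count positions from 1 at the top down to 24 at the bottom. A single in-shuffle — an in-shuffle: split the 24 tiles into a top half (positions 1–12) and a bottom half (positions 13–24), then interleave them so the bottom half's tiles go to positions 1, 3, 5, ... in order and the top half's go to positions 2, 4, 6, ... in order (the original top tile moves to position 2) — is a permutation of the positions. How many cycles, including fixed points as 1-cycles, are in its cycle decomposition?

Trace each unvisited position around until it returns:
(1 2 4 8 16 7 ... len 20) (5 10 20 15)
2 cycles in total.

2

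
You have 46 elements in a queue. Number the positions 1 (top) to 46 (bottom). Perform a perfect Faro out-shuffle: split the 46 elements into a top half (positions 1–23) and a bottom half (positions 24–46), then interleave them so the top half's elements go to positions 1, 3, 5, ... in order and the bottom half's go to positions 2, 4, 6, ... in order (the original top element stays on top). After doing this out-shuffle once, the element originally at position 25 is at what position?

Track the element's position through each out-shuffle:
25 → 4

4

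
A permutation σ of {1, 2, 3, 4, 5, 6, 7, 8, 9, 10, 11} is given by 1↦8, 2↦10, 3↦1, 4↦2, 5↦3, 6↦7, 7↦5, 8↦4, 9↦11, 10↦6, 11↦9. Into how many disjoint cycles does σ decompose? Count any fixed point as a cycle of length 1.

Cycle decomposition: (1 8 4 2 10 6 7 5 3) (9 11).
2 cycles.

2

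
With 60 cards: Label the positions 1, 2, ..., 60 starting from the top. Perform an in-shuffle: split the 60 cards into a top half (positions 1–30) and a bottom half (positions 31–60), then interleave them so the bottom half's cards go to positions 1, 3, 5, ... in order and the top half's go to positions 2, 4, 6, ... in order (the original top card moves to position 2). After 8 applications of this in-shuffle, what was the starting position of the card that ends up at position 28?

Work backwards from position 28, undoing one in-shuffle at a time:
28 ← 14 ← 7 ← 34 ← 17 ← 39 ← 50 ← 25 ← 43
So the card now at position 28 started at position 43.

43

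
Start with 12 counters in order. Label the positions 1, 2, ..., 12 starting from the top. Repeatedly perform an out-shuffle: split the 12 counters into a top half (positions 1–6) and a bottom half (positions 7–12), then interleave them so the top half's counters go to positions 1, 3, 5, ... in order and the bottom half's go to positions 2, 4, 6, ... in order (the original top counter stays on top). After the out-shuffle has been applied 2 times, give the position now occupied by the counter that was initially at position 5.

6

Track the counter's position through each out-shuffle:
5 → 9 → 6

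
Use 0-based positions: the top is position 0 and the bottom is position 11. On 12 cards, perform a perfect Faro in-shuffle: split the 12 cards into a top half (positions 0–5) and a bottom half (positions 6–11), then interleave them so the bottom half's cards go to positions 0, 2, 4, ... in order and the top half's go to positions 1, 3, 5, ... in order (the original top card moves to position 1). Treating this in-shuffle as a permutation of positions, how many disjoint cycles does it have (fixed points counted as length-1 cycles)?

1

Trace each unvisited position around until it returns:
(0 1 3 7 2 5 ... len 12)
1 cycle in total.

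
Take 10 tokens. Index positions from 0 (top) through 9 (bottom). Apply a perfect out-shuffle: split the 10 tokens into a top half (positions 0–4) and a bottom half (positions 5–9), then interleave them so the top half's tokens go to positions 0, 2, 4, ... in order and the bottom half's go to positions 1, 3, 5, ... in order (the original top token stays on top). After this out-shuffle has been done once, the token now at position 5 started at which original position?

7

Work backwards from position 5, undoing one out-shuffle at a time:
5 ← 7
So the token now at position 5 started at position 7.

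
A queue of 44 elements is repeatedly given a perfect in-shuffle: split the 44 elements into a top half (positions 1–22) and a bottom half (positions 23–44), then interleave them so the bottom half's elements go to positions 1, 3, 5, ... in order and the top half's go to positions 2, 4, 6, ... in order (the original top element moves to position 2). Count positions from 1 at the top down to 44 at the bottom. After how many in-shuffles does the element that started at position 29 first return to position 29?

Follow position 29 under repeated in-shuffles:
29 → 13 → 26 → 7 → 14 → 28 → 11 → 22 → 44 → 43 → 41 → 37 → 29
It first returns after 12 in-shuffles.

12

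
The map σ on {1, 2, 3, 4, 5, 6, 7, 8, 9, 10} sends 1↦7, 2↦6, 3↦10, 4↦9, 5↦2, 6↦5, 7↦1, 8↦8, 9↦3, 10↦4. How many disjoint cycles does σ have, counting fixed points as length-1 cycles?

Cycle decomposition: (1 7) (2 6 5) (3 10 4 9) (8).
4 cycles.

4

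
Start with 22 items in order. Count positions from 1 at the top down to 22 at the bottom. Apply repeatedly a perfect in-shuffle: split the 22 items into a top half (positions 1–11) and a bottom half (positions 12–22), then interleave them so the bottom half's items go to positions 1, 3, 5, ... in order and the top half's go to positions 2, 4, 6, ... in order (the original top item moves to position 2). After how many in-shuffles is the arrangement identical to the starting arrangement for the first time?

The in-shuffle permutes the 22 positions with cycle lengths [11, 11].
Every item is home exactly when every cycle has completed a whole number of laps, i.e. after lcm(11) = 11 in-shuffles.

11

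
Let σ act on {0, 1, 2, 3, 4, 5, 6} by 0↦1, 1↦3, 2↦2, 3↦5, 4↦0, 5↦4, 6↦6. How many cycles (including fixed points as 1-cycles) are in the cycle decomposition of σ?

3

Cycle decomposition: (0 1 3 5 4) (2) (6).
3 cycles.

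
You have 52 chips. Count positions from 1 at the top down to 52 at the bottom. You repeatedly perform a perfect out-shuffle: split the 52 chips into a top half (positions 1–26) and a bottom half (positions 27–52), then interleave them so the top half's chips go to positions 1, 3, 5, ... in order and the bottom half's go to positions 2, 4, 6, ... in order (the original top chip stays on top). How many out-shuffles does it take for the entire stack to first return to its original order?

The out-shuffle permutes the 52 positions with cycle lengths [1, 1, 2, 8, 8, 8, 8, 8, 8].
Every chip is home exactly when every cycle has completed a whole number of laps, i.e. after lcm(1, 2, 8) = 8 out-shuffles.

8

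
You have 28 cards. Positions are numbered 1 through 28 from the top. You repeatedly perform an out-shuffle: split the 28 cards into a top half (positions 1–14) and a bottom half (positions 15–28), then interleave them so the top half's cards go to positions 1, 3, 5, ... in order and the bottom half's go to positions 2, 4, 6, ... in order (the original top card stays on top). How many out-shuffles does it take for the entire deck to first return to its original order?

18

The out-shuffle permutes the 28 positions with cycle lengths [1, 1, 2, 6, 18].
Every card is home exactly when every cycle has completed a whole number of laps, i.e. after lcm(1, 2, 6, 18) = 18 out-shuffles.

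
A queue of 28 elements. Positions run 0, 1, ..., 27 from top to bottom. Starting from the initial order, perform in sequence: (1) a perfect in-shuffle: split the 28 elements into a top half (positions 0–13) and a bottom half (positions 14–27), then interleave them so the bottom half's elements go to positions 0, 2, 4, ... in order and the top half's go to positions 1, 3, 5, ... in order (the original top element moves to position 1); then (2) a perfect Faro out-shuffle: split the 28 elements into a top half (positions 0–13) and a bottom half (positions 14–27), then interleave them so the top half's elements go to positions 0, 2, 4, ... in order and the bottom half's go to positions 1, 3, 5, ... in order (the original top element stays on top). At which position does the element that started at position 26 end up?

Track the element from position 26 forward through each operation:
  after op 1 (in-shuffle): 26 → 24
  after op 2 (out-shuffle): 24 → 21

21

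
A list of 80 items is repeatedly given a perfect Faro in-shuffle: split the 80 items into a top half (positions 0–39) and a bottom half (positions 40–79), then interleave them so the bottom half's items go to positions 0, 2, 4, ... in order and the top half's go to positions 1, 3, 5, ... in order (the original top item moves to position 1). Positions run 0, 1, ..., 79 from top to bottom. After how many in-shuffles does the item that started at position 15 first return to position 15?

54

Follow position 15 under repeated in-shuffles:
15 → 31 → 63 → 46 → 12 → 25 → 51 → 22 → ... → 15 (length 54)
It first returns after 54 in-shuffles.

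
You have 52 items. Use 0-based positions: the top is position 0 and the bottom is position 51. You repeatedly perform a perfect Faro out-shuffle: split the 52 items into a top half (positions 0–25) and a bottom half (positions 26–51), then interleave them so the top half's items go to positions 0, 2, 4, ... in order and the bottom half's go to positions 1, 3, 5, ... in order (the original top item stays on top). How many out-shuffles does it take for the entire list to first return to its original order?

8

The out-shuffle permutes the 52 positions with cycle lengths [1, 1, 2, 8, 8, 8, 8, 8, 8].
Every item is home exactly when every cycle has completed a whole number of laps, i.e. after lcm(1, 2, 8) = 8 out-shuffles.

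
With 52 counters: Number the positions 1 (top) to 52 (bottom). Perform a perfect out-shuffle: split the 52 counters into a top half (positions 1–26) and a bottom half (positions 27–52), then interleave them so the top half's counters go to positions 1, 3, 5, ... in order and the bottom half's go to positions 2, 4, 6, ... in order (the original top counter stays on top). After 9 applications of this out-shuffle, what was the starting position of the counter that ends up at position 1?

Work backwards from position 1, undoing one out-shuffle at a time:
1 ← 1 ← 1 ← 1 ← 1 ← 1 ← 1 ← 1 ← 1 ← 1
So the counter now at position 1 started at position 1.

1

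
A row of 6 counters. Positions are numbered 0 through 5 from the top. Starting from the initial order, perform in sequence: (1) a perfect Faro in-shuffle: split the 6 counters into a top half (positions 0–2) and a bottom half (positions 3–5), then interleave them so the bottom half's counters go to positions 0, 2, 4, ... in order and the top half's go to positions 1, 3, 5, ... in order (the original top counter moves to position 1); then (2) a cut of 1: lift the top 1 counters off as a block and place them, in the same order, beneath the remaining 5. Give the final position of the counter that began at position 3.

Track the counter from position 3 forward through each operation:
  after op 1 (in-shuffle): 3 → 0
  after op 2 (cut 1): 0 → 5

5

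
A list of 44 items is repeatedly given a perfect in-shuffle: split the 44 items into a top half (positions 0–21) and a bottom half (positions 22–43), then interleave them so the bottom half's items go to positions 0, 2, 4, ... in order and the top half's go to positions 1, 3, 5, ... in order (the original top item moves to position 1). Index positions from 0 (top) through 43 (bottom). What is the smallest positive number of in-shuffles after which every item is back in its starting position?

The in-shuffle permutes the 44 positions with cycle lengths [2, 4, 4, 4, 6, 12, 12].
Every item is home exactly when every cycle has completed a whole number of laps, i.e. after lcm(2, 4, 6, 12) = 12 in-shuffles.

12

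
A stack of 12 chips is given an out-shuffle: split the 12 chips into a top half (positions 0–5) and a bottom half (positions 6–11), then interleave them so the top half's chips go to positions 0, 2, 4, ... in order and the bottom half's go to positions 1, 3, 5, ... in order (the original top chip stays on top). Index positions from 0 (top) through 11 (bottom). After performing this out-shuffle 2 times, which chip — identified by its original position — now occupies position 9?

5

Work backwards from position 9, undoing one out-shuffle at a time:
9 ← 10 ← 5
So the chip now at position 9 started at position 5.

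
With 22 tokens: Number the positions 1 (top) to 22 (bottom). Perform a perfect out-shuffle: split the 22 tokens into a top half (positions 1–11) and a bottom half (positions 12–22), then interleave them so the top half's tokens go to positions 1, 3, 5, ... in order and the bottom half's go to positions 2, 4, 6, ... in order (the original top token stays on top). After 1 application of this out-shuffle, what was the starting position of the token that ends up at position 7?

Work backwards from position 7, undoing one out-shuffle at a time:
7 ← 4
So the token now at position 7 started at position 4.

4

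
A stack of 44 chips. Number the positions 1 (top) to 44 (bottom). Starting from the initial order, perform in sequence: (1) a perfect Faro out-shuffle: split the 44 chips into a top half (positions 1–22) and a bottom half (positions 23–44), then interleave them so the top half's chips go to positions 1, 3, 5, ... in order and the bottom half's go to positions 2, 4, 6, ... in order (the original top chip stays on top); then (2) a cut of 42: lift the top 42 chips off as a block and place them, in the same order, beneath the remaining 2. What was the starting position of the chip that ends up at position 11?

5

Undo the operations in reverse order, starting from position 11:
  undo op 2 (cut 42): 11 ← 9
  undo op 1 (out-shuffle, from top half): 9 ← 5
So the chip at position 11 came from original position 5.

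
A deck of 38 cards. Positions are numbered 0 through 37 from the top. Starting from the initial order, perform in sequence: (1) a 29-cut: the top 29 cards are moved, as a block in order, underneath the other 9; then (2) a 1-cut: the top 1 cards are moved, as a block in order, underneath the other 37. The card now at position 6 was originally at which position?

36

Undo the operations in reverse order, starting from position 6:
  undo op 2 (cut 1): 6 ← 7
  undo op 1 (cut 29): 7 ← 36
So the card at position 6 came from original position 36.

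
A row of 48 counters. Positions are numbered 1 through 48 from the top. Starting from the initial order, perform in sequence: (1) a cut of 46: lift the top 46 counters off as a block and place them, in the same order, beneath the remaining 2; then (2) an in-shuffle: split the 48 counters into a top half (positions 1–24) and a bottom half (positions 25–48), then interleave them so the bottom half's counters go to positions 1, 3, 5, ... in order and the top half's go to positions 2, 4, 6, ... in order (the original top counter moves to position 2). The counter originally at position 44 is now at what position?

Track the counter from position 44 forward through each operation:
  after op 1 (cut 46): 44 → 46
  after op 2 (in-shuffle): 46 → 43

43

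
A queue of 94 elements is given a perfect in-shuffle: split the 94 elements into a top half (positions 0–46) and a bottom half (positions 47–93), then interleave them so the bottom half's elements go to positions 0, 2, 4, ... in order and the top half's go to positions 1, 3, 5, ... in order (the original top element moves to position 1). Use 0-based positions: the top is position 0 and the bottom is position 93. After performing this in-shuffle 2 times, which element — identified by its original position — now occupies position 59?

14

Work backwards from position 59, undoing one in-shuffle at a time:
59 ← 29 ← 14
So the element now at position 59 started at position 14.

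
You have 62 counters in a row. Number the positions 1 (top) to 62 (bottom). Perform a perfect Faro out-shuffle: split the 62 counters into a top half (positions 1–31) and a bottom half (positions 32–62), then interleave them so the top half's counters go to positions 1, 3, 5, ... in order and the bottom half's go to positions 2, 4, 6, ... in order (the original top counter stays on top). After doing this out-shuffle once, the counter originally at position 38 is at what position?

14

Track the counter's position through each out-shuffle:
38 → 14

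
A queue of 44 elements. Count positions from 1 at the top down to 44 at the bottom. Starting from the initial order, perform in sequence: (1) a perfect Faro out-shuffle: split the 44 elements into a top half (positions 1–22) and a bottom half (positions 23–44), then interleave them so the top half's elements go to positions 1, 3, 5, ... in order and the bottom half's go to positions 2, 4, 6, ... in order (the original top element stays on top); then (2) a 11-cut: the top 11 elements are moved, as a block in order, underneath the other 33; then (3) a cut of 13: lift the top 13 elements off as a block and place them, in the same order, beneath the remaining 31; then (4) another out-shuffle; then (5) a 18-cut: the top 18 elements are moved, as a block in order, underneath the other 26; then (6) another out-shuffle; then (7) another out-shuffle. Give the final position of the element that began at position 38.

32

Track the element from position 38 forward through each operation:
  after op 1 (out-shuffle): 38 → 32
  after op 2 (cut 11): 32 → 21
  after op 3 (cut 13): 21 → 8
  after op 4 (out-shuffle): 8 → 15
  after op 5 (cut 18): 15 → 41
  after op 6 (out-shuffle): 41 → 38
  after op 7 (out-shuffle): 38 → 32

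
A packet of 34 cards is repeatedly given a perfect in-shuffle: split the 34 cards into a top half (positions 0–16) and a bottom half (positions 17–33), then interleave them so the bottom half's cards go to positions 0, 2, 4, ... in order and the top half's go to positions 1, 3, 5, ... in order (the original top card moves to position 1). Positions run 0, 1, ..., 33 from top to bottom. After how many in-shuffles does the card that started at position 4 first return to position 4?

Follow position 4 under repeated in-shuffles:
4 → 9 → 19 → 4
It first returns after 3 in-shuffles.

3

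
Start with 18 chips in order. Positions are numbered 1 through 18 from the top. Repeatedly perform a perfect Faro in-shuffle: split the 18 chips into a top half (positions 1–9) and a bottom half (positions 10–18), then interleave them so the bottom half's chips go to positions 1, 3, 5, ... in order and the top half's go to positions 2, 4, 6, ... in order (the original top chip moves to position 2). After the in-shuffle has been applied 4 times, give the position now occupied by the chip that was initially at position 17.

6

Track the chip's position through each in-shuffle:
17 → 15 → 11 → 3 → 6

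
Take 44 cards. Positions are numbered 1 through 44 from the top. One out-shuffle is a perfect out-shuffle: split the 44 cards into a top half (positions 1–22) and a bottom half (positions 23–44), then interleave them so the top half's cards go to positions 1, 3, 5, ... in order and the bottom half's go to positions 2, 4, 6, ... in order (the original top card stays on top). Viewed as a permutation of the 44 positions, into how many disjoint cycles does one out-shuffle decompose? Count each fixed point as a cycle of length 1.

5

Trace each unvisited position around until it returns:
(1) (2 3 5 9 17 33 ... len 14) (4 7 13 25 6 11 ... len 14) (8 15 29 14 27 10 ... len 14) (44)
5 cycles in total.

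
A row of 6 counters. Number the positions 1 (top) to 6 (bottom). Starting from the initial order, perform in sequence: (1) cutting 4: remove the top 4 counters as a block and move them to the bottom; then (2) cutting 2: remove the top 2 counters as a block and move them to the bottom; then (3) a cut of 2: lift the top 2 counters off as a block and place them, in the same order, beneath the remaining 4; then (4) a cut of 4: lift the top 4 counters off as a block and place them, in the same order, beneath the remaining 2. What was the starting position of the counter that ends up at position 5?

5

Undo the operations in reverse order, starting from position 5:
  undo op 4 (cut 4): 5 ← 3
  undo op 3 (cut 2): 3 ← 5
  undo op 2 (cut 2): 5 ← 1
  undo op 1 (cut 4): 1 ← 5
So the counter at position 5 came from original position 5.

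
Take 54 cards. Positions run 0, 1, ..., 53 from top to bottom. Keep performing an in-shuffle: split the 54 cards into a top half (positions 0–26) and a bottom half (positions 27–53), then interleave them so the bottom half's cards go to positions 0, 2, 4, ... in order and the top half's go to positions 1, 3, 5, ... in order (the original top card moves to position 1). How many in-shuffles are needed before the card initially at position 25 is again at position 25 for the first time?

Follow position 25 under repeated in-shuffles:
25 → 51 → 48 → 42 → 30 → 6 → 13 → 27 → 0 → 1 → 3 → 7 → 15 → 31 → 8 → 17 → 35 → 16 → 33 → 12 → 25
It first returns after 20 in-shuffles.

20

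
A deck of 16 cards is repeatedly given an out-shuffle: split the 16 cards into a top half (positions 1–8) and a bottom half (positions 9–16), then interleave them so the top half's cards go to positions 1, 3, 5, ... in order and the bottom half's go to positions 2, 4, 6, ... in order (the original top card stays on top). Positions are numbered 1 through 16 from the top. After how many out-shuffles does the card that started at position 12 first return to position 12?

4

Follow position 12 under repeated out-shuffles:
12 → 8 → 15 → 14 → 12
It first returns after 4 out-shuffles.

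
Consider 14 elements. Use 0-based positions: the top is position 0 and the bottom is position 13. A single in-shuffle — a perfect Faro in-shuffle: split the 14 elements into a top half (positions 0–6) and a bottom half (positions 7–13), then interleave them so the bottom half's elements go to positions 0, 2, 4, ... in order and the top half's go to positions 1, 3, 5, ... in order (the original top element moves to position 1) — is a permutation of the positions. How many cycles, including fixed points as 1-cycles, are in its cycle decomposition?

Trace each unvisited position around until it returns:
(0 1 3 7) (2 5 11 8) (4 9) (6 13 12 10)
4 cycles in total.

4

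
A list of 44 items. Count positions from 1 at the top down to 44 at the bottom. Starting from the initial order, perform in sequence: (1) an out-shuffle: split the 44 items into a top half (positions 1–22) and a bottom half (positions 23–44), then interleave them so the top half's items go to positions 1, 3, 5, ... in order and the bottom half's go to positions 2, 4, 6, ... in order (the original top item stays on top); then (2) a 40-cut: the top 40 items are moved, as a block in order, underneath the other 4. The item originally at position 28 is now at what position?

Track the item from position 28 forward through each operation:
  after op 1 (out-shuffle): 28 → 12
  after op 2 (cut 40): 12 → 16

16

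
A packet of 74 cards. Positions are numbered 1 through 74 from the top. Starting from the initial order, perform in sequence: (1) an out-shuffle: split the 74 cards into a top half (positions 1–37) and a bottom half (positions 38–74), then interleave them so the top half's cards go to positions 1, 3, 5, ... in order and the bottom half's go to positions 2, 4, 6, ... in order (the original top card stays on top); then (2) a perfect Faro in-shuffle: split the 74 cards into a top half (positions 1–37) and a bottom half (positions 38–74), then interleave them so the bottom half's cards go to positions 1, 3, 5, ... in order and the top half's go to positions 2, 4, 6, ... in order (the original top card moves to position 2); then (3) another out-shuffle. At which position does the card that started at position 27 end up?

61

Track the card from position 27 forward through each operation:
  after op 1 (out-shuffle): 27 → 53
  after op 2 (in-shuffle): 53 → 31
  after op 3 (out-shuffle): 31 → 61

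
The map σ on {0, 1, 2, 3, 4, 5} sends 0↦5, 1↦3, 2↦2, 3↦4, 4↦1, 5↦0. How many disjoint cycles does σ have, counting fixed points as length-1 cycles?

3

Cycle decomposition: (0 5) (1 3 4) (2).
3 cycles.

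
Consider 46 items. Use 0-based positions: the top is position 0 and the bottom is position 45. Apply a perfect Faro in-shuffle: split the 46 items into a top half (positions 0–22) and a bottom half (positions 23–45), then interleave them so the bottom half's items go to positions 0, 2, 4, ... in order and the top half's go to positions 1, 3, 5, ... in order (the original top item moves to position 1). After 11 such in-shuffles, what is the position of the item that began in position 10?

14

Track the item's position through each in-shuffle:
10 → 21 → 43 → 40 → 34 → 22 → 45 → 44 → 42 → 38 → 30 → 14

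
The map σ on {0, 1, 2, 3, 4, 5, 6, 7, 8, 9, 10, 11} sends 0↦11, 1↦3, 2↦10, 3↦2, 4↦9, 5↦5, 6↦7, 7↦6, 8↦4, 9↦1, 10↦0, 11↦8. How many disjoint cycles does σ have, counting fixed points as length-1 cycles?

Cycle decomposition: (0 11 8 4 9 1 3 2 10) (5) (6 7).
3 cycles.

3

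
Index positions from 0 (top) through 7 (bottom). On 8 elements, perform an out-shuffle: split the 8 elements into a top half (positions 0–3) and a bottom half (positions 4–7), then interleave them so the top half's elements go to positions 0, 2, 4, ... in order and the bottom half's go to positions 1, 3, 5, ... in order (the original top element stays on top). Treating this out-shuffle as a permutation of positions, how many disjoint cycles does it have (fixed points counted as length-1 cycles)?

4

Trace each unvisited position around until it returns:
(0) (1 2 4) (3 6 5) (7)
4 cycles in total.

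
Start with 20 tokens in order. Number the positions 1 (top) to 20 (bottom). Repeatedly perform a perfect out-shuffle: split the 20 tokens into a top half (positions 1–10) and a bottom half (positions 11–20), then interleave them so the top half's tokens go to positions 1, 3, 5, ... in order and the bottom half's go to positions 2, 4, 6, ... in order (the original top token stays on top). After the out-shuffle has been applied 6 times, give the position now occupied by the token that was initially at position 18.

6

Track the token's position through each out-shuffle:
18 → 16 → 12 → 4 → 7 → 13 → 6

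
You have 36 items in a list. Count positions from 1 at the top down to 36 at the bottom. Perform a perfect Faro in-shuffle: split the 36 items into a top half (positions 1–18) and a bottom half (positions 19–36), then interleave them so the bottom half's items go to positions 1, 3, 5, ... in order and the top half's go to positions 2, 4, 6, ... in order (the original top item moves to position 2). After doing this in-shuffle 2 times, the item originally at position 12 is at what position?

Track the item's position through each in-shuffle:
12 → 24 → 11

11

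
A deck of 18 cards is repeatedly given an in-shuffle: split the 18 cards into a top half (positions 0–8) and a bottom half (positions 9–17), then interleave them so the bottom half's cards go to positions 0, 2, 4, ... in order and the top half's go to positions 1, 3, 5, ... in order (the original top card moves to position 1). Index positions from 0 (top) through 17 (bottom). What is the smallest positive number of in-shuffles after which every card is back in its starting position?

The in-shuffle permutes the 18 positions with cycle lengths [18].
Every card is home exactly when every cycle has completed a whole number of laps, i.e. after lcm(18) = 18 in-shuffles.

18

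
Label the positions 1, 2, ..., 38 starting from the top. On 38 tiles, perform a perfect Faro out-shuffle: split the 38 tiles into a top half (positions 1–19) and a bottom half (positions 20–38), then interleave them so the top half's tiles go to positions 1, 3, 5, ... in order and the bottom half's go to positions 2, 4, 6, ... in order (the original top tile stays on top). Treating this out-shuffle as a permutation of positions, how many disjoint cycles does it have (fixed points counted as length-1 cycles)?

3

Trace each unvisited position around until it returns:
(1) (2 3 5 9 17 33 ... len 36) (38)
3 cycles in total.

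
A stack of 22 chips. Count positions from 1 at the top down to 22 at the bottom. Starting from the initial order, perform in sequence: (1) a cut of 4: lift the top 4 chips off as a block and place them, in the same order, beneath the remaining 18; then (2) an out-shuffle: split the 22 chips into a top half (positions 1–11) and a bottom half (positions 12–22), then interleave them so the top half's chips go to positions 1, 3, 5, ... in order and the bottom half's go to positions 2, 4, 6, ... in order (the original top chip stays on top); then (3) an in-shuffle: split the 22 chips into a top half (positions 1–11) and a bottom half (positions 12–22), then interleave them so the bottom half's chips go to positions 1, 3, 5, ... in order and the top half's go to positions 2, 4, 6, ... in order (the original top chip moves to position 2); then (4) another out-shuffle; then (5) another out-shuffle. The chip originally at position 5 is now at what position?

Track the chip from position 5 forward through each operation:
  after op 1 (cut 4): 5 → 1
  after op 2 (out-shuffle): 1 → 1
  after op 3 (in-shuffle): 1 → 2
  after op 4 (out-shuffle): 2 → 3
  after op 5 (out-shuffle): 3 → 5

5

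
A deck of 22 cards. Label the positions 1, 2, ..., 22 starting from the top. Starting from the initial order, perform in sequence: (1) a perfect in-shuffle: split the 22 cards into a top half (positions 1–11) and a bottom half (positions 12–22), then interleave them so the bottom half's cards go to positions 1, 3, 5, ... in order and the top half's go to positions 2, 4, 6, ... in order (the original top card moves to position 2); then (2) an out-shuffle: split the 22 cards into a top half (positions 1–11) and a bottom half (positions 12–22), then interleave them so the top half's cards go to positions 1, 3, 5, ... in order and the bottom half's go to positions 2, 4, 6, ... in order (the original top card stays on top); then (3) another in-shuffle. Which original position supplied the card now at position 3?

15

Undo the operations in reverse order, starting from position 3:
  undo op 3 (in-shuffle, from bottom half): 3 ← 13
  undo op 2 (out-shuffle, from top half): 13 ← 7
  undo op 1 (in-shuffle, from bottom half): 7 ← 15
So the card at position 3 came from original position 15.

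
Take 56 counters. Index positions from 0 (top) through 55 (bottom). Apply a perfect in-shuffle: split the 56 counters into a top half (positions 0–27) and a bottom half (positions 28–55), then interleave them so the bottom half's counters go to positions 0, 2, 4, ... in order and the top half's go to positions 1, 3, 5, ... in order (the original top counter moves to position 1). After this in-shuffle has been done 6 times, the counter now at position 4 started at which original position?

Work backwards from position 4, undoing one in-shuffle at a time:
4 ← 30 ← 43 ← 21 ← 10 ← 33 ← 16
So the counter now at position 4 started at position 16.

16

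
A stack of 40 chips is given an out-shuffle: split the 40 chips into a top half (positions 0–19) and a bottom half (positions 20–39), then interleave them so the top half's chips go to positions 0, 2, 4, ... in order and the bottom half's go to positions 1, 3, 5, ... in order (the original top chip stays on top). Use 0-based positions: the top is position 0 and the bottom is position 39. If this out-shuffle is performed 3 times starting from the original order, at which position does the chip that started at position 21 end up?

12

Track the chip's position through each out-shuffle:
21 → 3 → 6 → 12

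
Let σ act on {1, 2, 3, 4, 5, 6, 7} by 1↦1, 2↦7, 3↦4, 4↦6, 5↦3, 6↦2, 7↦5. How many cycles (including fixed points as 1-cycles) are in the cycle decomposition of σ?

2

Cycle decomposition: (1) (2 7 5 3 4 6).
2 cycles.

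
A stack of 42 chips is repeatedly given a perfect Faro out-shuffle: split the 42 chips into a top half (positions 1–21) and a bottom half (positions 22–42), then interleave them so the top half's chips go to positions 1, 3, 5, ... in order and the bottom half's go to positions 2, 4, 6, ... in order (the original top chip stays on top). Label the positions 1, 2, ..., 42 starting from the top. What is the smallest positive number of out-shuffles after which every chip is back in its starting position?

The out-shuffle permutes the 42 positions with cycle lengths [1, 1, 20, 20].
Every chip is home exactly when every cycle has completed a whole number of laps, i.e. after lcm(1, 20) = 20 out-shuffles.

20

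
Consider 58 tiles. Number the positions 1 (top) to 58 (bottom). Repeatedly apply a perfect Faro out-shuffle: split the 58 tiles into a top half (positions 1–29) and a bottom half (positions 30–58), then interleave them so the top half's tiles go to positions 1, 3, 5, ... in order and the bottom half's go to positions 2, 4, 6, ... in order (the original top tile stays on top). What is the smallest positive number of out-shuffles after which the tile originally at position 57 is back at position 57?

Follow position 57 under repeated out-shuffles:
57 → 56 → 54 → 50 → 42 → 26 → 51 → 44 → 30 → 2 → 3 → 5 → 9 → 17 → 33 → 8 → 15 → 29 → 57
It first returns after 18 out-shuffles.

18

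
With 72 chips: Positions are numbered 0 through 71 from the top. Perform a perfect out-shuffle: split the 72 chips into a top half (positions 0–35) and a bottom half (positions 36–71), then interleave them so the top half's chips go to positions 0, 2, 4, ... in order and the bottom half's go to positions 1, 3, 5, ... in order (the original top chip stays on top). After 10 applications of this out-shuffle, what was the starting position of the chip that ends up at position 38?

Work backwards from position 38, undoing one out-shuffle at a time:
38 ← 19 ← 45 ← 58 ← 29 ← 50 ← 25 ← 48 ← 24 ← 12 ← 6
So the chip now at position 38 started at position 6.

6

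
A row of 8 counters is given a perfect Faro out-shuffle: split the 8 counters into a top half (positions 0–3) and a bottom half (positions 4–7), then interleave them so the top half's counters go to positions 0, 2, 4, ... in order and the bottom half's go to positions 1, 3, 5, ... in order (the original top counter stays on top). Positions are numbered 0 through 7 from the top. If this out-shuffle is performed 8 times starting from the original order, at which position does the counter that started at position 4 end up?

2

Track the counter's position through each out-shuffle:
4 → 1 → 2 → 4 → 1 → 2 → 4 → 1 → 2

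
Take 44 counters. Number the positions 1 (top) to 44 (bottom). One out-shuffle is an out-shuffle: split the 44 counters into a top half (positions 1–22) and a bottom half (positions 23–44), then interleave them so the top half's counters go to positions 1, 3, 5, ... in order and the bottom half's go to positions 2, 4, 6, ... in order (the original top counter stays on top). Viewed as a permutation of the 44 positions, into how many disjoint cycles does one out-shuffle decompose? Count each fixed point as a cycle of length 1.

5

Trace each unvisited position around until it returns:
(1) (2 3 5 9 17 33 ... len 14) (4 7 13 25 6 11 ... len 14) (8 15 29 14 27 10 ... len 14) (44)
5 cycles in total.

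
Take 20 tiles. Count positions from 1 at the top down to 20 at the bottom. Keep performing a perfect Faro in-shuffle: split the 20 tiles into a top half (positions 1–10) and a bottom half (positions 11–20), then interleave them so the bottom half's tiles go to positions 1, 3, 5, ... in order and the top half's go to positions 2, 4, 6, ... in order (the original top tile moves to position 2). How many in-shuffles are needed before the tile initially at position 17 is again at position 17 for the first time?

Follow position 17 under repeated in-shuffles:
17 → 13 → 5 → 10 → 20 → 19 → 17
It first returns after 6 in-shuffles.

6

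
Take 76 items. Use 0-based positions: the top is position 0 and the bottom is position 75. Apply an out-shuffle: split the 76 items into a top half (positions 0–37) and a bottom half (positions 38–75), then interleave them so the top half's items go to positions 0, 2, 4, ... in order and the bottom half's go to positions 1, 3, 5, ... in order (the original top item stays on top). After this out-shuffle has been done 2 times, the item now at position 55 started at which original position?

70

Work backwards from position 55, undoing one out-shuffle at a time:
55 ← 65 ← 70
So the item now at position 55 started at position 70.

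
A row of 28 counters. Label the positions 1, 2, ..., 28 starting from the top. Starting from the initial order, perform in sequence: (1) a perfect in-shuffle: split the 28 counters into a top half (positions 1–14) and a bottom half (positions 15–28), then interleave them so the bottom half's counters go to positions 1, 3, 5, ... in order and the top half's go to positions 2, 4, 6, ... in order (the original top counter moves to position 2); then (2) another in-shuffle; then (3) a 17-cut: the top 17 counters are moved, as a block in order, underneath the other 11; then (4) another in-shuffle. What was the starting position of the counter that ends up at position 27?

26

Undo the operations in reverse order, starting from position 27:
  undo op 4 (in-shuffle, from bottom half): 27 ← 28
  undo op 3 (cut 17): 28 ← 17
  undo op 2 (in-shuffle, from bottom half): 17 ← 23
  undo op 1 (in-shuffle, from bottom half): 23 ← 26
So the counter at position 27 came from original position 26.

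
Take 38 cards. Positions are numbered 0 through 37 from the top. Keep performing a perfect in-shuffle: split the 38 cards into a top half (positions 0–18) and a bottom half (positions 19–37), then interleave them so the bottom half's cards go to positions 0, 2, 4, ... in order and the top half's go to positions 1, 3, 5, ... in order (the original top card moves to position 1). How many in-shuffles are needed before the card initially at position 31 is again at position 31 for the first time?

12

Follow position 31 under repeated in-shuffles:
31 → 24 → 10 → 21 → 4 → 9 → 19 → 0 → 1 → 3 → 7 → 15 → 31
It first returns after 12 in-shuffles.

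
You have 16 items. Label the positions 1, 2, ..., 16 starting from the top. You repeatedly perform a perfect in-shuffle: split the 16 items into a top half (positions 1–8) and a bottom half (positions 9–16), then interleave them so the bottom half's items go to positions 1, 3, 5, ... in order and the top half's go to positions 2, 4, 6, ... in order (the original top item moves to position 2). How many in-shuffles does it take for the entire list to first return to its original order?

The in-shuffle permutes the 16 positions with cycle lengths [8, 8].
Every item is home exactly when every cycle has completed a whole number of laps, i.e. after lcm(8) = 8 in-shuffles.

8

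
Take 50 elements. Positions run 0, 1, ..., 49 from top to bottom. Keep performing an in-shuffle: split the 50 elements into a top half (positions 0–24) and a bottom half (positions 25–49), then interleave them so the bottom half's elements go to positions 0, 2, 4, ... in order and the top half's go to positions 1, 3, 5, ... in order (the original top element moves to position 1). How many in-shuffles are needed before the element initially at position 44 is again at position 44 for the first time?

8

Follow position 44 under repeated in-shuffles:
44 → 38 → 26 → 2 → 5 → 11 → 23 → 47 → 44
It first returns after 8 in-shuffles.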